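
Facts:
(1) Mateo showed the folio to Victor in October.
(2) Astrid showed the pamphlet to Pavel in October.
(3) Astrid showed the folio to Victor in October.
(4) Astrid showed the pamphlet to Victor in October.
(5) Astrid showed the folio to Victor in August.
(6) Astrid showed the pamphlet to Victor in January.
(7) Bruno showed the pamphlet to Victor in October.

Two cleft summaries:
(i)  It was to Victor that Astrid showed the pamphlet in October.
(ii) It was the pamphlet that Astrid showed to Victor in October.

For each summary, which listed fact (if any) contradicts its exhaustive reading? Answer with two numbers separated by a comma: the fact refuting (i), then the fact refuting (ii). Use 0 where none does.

2, 3

(i): focus "Victor". Looking for agent = Astrid, thing = the pamphlet, setting = in October with some other recipient — fact (2) has Pavel there. Refuted.
(ii): focus "the pamphlet". Looking for agent = Astrid, recipient = Victor, setting = in October with some other thing — fact (3) has the folio there. Refuted.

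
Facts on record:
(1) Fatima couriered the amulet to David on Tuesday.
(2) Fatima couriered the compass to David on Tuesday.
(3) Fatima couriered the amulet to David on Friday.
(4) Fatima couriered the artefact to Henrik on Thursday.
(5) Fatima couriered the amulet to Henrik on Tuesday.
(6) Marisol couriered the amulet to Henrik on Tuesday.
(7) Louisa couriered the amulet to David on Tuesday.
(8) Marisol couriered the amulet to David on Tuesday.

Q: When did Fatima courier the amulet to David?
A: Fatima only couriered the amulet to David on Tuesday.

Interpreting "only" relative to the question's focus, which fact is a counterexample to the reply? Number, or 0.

3

Answering "When did ...?" puts focus on the setting — here, "on Tuesday".
So "only" ranges over settings; the rest (Fatima as agent and the amulet as thing and David as recipient) is presupposed.
Fact (3) keeps Fatima as agent and the amulet as thing and David as recipient but has setting = on Friday; that refutes the reply.
(Fact (5) would refute a reading with focus on the recipient — but that is not what the question asks.)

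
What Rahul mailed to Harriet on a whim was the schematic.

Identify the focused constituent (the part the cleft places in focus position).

the schematic

In a pseudo-cleft "What ... was X", the post-copular constituent X is the focus.
Here the focus is "the schematic". The backgrounded (presupposed) material includes "Rahul", "to Harriet" and "on a whim".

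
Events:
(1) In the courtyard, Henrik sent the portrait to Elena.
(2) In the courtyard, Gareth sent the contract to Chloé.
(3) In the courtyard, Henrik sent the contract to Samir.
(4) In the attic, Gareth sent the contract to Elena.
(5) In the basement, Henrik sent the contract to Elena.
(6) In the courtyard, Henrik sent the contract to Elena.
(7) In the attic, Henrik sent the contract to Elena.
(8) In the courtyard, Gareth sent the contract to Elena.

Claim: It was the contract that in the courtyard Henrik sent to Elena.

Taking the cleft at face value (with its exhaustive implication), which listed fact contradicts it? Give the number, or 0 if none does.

The cleft puts "the contract" in focus and presupposes the open proposition with agent = Henrik, recipient = Elena, setting = in the courtyard.
Exhaustivity: the contract is the only thing satisfying that background.
Fact (1) shares the background but with thing = the portrait; exhaustivity is violated.

1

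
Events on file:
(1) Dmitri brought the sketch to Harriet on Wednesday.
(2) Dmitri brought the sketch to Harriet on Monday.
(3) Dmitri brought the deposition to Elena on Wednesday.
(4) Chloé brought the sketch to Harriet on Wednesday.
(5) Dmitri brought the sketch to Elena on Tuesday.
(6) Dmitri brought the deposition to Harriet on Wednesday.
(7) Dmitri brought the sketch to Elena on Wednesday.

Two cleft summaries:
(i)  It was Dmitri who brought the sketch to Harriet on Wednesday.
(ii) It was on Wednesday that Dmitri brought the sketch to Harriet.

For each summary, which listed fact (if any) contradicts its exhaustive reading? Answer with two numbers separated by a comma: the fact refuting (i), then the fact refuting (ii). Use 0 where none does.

Summary (i) focuses "Dmitri" (the agent); background the sketch as thing and Harriet as recipient and on Wednesday as setting. Fact (4) matches that background with agent = Chloé — refutes (i).
Summary (ii) focuses "on Wednesday" (the setting); background Dmitri as agent and the sketch as thing and Harriet as recipient. Fact (2) matches that background with setting = on Monday — refutes (ii).

4, 2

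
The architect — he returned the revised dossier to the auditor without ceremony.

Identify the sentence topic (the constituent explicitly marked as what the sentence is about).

The construction explicitly marks "the architect" as what the sentence is about — the topic.
The remainder of the clause is the comment (what is said about the topic).

the architect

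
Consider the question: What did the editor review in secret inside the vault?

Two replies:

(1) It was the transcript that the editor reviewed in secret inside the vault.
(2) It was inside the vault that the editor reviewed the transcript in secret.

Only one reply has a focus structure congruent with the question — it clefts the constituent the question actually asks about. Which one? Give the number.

1

The question word "what" targets the direct object.
Option (1) clefts "the transcript" — that matches what the question asks about.
Option (2) clefts "inside the vault" — the location, not what was asked.
So the congruent reply is (1).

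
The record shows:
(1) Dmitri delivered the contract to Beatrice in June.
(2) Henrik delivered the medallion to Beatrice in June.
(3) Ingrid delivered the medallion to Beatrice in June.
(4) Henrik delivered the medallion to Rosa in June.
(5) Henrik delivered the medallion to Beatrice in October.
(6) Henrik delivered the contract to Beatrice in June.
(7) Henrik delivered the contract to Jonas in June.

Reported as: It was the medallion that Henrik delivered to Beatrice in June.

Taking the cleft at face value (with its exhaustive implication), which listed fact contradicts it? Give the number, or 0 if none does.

Focus of the cleft: "the medallion" (the thing). Presupposed background: Henrik as agent and Beatrice as recipient and in June as setting.
The exhaustive reading says no other thing fits that background.
Fact (6) shares the background but with thing = the contract; exhaustivity is violated.

6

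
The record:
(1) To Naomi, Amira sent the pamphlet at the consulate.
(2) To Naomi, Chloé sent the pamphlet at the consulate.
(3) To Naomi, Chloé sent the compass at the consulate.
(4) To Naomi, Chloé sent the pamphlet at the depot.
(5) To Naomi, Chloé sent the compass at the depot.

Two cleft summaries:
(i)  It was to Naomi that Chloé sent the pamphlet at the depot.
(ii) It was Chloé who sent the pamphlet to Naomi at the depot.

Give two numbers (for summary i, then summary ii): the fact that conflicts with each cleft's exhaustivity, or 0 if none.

(i): focus "Naomi". No fact shares Chloé as agent and the pamphlet as thing and at the depot as setting with a different recipient. 0.
(ii): focus "Chloé". No fact shares the pamphlet as thing and Naomi as recipient and at the depot as setting with a different agent. 0.

0, 0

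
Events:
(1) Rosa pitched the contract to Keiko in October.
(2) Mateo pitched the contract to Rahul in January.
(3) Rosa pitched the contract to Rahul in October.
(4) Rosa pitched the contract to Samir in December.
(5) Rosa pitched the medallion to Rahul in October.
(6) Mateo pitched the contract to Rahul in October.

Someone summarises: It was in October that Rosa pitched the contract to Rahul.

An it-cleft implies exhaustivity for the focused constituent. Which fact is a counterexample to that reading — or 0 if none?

0

Focus of the cleft: "in October" (the setting). Presupposed background: agent = Rosa, thing = the contract, recipient = Rahul.
The exhaustive reading says no other setting fits that background.
Every other fact differs from the presupposition on some backgrounded slot, so none challenges the exhaustivity.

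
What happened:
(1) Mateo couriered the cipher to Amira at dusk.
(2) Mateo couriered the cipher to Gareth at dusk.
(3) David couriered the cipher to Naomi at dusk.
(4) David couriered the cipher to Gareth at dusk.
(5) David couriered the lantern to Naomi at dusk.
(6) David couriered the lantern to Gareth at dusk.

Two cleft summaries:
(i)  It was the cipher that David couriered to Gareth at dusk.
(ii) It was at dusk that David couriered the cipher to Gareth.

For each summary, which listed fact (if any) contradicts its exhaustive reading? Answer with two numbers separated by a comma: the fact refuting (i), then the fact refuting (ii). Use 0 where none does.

6, 0

Summary (i) focuses "the cipher" (the thing); background same agent, recipient, setting (David / Gareth / at dusk). Fact (6) matches that background with thing = the lantern — refutes (i).
Summary (ii) focuses "at dusk" (the setting); background same agent, thing, recipient (David / the cipher / Gareth). No fact matches that background with a different setting, so 0.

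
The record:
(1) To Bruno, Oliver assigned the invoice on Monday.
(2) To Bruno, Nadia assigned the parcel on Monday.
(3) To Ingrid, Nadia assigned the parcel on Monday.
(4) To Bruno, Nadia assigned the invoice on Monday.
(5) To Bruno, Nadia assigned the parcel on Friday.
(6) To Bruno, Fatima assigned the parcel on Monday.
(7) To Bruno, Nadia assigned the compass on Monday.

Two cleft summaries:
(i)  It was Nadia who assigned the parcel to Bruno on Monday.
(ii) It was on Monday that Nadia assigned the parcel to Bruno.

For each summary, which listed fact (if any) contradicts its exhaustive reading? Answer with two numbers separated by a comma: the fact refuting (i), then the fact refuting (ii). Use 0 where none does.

Summary (i) focuses "Nadia" (the agent); background same thing, recipient, setting (the parcel / Bruno / on Monday). Fact (6) matches that background with agent = Fatima — refutes (i).
Summary (ii) focuses "on Monday" (the setting); background same agent, thing, recipient (Nadia / the parcel / Bruno). Fact (5) matches that background with setting = on Friday — refutes (ii).

6, 5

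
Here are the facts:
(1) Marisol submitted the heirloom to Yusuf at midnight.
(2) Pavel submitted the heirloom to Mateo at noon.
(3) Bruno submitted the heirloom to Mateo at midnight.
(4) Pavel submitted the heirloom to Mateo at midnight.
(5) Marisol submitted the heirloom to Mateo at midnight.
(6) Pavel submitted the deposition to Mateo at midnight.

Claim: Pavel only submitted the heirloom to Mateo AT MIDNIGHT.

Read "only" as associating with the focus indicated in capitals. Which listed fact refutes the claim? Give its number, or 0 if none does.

The capitals mark "at midnight" as focus. So "only" rules out other settings, with the rest (Pavel as agent and the heirloom as thing and Mateo as recipient) as background.
Fact (2) matches on Pavel as agent and the heirloom as thing and Mateo as recipient, but has setting = at noon instead. That refutes the claim.

2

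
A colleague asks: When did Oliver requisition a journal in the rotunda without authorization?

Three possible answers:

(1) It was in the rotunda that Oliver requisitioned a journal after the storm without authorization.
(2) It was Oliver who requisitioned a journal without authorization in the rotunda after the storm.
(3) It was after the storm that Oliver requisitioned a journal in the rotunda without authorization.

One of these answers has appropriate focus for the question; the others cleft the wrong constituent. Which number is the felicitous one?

3

The question word "when" targets the time.
Option (1) clefts "in the rotunda" — the location, not what was asked.
Option (2) clefts "Oliver" — the subject (agent), not what was asked.
Option (3) clefts "after the storm" — that matches what the question asks about.
So the congruent reply is (3).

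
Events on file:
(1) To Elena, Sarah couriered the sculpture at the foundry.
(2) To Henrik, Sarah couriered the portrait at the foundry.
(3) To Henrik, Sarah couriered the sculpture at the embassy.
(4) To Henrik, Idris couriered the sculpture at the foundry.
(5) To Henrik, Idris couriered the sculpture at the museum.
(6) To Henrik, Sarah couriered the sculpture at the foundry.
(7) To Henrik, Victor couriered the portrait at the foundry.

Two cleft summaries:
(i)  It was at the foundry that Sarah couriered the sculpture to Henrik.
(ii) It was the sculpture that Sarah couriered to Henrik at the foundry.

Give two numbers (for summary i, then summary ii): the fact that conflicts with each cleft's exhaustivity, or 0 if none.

Summary (i) focuses "at the foundry" (the setting); background same agent, thing, recipient (Sarah / the sculpture / Henrik). Fact (3) matches that background with setting = at the embassy — refutes (i).
Summary (ii) focuses "the sculpture" (the thing); background same agent, recipient, setting (Sarah / Henrik / at the foundry). Fact (2) matches that background with thing = the portrait — refutes (ii).

3, 2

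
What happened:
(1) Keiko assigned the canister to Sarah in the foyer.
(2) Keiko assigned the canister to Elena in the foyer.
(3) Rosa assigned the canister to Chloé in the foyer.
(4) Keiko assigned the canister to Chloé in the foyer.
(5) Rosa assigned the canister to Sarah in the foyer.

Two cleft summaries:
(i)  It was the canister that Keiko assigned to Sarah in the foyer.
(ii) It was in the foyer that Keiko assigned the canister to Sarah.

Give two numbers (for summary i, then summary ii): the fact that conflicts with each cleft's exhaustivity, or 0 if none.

0, 0

Summary (i) focuses "the canister" (the thing); background same agent, recipient, setting (Keiko / Sarah / in the foyer). No fact matches that background with a different thing, so 0.
Summary (ii) focuses "in the foyer" (the setting); background same agent, thing, recipient (Keiko / the canister / Sarah). No fact matches that background with a different setting, so 0.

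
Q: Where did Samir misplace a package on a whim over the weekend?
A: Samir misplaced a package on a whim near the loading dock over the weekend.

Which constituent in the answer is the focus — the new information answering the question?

near the loading dock

The wh-word "where" asks about the location.
In the answer, "Samir", "a package", "over the weekend" and "on a whim" are given — repeated from the question.
The constituent filling the location gap is "near the loading dock"; that is the focus and would carry nuclear stress.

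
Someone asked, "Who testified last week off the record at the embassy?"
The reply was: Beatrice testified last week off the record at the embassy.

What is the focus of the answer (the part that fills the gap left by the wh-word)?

The wh-word "who" asks about the subject (agent).
In the answer, "last week", "off the record" and "at the embassy" are given — repeated from the question.
The constituent filling the subject (agent) gap is "Beatrice"; that is the focus and would carry nuclear stress.

Beatrice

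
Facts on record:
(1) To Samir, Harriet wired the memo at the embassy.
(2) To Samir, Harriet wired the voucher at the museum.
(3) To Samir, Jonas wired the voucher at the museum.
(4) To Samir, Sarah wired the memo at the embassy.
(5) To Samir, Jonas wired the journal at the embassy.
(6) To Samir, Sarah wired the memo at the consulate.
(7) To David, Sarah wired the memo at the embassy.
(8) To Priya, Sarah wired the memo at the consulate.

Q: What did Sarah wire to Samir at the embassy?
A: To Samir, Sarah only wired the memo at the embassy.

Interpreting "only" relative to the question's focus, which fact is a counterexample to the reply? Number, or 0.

Answering "What did ...?" puts focus on the thing — here, "the memo".
"Only" then excludes alternative things while the background — same agent, recipient, setting (Sarah / Samir / at the embassy) — is held fixed.
No fact keeps same agent, recipient, setting (Sarah / Samir / at the embassy) while changing the thing; every other fact differs on something backgrounded. The reply stands.
(Fact (7) would refute a reading with focus on the recipient — but that is not what the question asks.)

0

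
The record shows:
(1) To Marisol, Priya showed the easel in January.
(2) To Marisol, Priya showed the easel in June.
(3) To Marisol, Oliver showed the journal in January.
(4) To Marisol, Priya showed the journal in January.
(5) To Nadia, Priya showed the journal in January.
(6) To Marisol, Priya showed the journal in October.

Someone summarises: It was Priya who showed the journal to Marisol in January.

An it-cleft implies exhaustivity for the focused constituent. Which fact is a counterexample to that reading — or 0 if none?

3

The cleft puts "Priya" in focus and presupposes the open proposition with the journal as thing and Marisol as recipient and in January as setting.
The exhaustive reading says no other agent fits that background.
Fact (3) shares the background but with agent = Oliver; exhaustivity is violated.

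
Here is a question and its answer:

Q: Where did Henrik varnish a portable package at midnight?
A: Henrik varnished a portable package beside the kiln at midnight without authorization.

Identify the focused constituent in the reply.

beside the kiln

The wh-word "where" asks about the location.
In the answer, "Henrik", "a portable package" and "at midnight" are given — repeated from the question.
"without authorization" is also new, but it specifies the manner, which is not what the question asks about — so it is not the focus.
The constituent filling the location gap is "beside the kiln"; that is the focus.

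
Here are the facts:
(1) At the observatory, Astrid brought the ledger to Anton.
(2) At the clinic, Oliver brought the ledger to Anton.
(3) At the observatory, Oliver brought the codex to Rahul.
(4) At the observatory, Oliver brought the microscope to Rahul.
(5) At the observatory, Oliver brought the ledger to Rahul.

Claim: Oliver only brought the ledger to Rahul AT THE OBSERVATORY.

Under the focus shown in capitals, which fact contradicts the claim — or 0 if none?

The capitals mark "at the observatory" as focus. So "only" rules out other settings, with the rest (same agent, thing, recipient (Oliver / the ledger / Rahul)) as background.
No fact matches same agent, thing, recipient (Oliver / the ledger / Rahul) with a different setting — every other fact differs on at least one backgrounded slot. So no fact refutes it.

0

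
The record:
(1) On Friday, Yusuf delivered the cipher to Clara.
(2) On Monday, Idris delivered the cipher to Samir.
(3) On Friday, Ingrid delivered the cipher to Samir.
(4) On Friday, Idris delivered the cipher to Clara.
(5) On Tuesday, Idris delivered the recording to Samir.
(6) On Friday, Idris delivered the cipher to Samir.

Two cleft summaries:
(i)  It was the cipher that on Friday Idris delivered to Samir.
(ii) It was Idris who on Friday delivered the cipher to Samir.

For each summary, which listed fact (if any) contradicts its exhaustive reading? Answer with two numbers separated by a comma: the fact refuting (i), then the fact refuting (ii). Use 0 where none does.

0, 3

Summary (i) focuses "the cipher" (the thing); background agent = Idris, recipient = Samir, setting = on Friday. No fact matches that background with a different thing, so 0.
Summary (ii) focuses "Idris" (the agent); background thing = the cipher, recipient = Samir, setting = on Friday. Fact (3) matches that background with agent = Ingrid — refutes (ii).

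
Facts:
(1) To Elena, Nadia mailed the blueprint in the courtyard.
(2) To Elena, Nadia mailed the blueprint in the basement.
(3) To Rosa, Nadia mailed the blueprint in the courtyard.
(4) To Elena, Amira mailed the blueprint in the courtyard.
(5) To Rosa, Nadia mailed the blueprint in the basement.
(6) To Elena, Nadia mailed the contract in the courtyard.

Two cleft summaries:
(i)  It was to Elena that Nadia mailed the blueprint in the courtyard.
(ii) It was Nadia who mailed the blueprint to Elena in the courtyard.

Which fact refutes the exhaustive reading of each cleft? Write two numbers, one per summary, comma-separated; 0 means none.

3, 4

(i): focus "Elena". Looking for agent = Nadia, thing = the blueprint, setting = in the courtyard with some other recipient — fact (3) has Rosa there. Refuted.
(ii): focus "Nadia". Looking for thing = the blueprint, recipient = Elena, setting = in the courtyard with some other agent — fact (4) has Amira there. Refuted.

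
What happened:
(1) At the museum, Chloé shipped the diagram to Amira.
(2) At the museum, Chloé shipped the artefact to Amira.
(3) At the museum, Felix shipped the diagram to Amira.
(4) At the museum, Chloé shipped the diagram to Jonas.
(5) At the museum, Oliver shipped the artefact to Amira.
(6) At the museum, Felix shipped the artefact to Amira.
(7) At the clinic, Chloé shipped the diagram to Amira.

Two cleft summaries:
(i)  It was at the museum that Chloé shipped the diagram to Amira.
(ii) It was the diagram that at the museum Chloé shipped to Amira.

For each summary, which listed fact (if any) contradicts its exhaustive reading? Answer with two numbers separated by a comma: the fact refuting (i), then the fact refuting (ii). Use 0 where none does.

7, 2

Summary (i) focuses "at the museum" (the setting); background Chloé as agent and the diagram as thing and Amira as recipient. Fact (7) matches that background with setting = at the clinic — refutes (i).
Summary (ii) focuses "the diagram" (the thing); background Chloé as agent and Amira as recipient and at the museum as setting. Fact (2) matches that background with thing = the artefact — refutes (ii).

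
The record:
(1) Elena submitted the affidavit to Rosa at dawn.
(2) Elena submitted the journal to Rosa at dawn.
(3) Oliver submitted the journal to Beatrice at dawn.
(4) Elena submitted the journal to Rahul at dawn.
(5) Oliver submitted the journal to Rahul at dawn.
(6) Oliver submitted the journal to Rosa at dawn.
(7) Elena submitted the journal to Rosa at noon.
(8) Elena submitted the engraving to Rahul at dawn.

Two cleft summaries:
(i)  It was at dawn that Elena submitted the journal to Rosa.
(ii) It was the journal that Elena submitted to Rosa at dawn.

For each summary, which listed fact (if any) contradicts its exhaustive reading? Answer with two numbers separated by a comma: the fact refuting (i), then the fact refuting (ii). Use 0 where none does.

Summary (i) focuses "at dawn" (the setting); background agent = Elena, thing = the journal, recipient = Rosa. Fact (7) matches that background with setting = at noon — refutes (i).
Summary (ii) focuses "the journal" (the thing); background agent = Elena, recipient = Rosa, setting = at dawn. Fact (1) matches that background with thing = the affidavit — refutes (ii).

7, 1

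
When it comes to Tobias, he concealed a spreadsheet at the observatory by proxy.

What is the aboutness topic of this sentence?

Tobias

The construction explicitly marks "Tobias" as what the sentence is about — the topic.
The remainder of the clause is the comment (what is said about the topic).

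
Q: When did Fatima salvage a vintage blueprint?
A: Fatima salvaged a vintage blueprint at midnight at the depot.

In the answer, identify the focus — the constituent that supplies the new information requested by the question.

at midnight

The wh-word "when" asks about the time.
In the answer, "Fatima" and "a vintage blueprint" are given — repeated from the question.
"at the depot" is also new, but it specifies the location, which is not what the question asks about — so it is not the focus.
The constituent filling the time gap is "at midnight"; that is the focus.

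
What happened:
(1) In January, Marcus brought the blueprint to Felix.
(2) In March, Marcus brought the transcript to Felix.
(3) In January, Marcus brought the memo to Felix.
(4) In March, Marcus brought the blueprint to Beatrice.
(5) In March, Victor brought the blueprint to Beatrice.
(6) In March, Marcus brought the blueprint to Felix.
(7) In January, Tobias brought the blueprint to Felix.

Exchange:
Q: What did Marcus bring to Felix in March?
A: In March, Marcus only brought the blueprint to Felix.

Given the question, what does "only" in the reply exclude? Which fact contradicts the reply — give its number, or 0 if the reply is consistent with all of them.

The question "What did ...?" targets the thing, so in the reply the focus falls on "the blueprint".
"Only" then excludes alternative things while the background — same agent, recipient, setting (Marcus / Felix / in March) — is held fixed.
Fact (2) keeps same agent, recipient, setting (Marcus / Felix / in March) but has thing = the transcript; that refutes the reply.
(Fact (4) would refute a reading with focus on the recipient — but that is not what the question asks.)

2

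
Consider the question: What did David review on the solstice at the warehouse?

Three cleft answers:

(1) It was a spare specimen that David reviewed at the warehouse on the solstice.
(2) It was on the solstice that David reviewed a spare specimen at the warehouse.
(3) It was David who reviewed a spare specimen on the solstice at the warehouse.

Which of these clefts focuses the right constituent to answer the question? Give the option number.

The question word "what" targets the direct object.
Option (1) clefts "a spare specimen" — that matches what the question asks about.
Option (2) clefts "on the solstice" — the time, not what was asked.
Option (3) clefts "David" — the subject (agent), not what was asked.
So the congruent reply is (1).

1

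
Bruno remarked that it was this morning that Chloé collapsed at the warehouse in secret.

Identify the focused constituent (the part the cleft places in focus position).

In an it-cleft "It was X that/who ...", the clefted constituent X is the focus; the that/who-clause expresses the presupposed open proposition.
Here the focus is "this morning". The backgrounded (presupposed) material includes "Chloé", "in secret" and "at the warehouse".

this morning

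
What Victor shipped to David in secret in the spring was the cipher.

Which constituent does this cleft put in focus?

the cipher

In a pseudo-cleft "What ... was X", the post-copular constituent X is the focus.
Here the focus is "the cipher". The backgrounded (presupposed) material includes "Victor", "to David", "in the spring" and "in secret".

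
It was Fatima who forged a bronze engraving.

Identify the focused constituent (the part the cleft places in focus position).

In an it-cleft "It was X that/who ...", the clefted constituent X is the focus; the that/who-clause expresses the presupposed open proposition.
Here the focus is "Fatima". The backgrounded (presupposed) material includes "a bronze engraving".

Fatima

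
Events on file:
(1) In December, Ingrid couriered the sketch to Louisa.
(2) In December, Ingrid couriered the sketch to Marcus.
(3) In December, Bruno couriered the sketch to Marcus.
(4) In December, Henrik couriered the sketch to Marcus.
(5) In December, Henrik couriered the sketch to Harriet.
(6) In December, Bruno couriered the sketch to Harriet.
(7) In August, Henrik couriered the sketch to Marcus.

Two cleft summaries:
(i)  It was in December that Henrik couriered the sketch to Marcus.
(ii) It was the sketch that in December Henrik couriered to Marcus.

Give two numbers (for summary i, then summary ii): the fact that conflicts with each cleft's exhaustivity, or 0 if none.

7, 0

(i): focus "in December". Looking for Henrik as agent and the sketch as thing and Marcus as recipient with some other setting — fact (7) has in August there. Refuted.
(ii): focus "the sketch". No fact shares Henrik as agent and Marcus as recipient and in December as setting with a different thing. 0.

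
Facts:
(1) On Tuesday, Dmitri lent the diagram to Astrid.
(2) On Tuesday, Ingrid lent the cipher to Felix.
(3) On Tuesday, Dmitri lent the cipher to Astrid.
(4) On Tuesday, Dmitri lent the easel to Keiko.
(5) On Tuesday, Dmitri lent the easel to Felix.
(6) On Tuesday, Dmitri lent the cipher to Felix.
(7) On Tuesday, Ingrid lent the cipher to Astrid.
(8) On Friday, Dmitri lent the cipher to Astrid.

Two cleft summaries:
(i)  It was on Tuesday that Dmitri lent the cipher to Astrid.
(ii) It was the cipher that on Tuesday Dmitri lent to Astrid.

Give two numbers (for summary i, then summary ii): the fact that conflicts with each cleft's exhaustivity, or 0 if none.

Summary (i) focuses "on Tuesday" (the setting); background Dmitri as agent and the cipher as thing and Astrid as recipient. Fact (8) matches that background with setting = on Friday — refutes (i).
Summary (ii) focuses "the cipher" (the thing); background Dmitri as agent and Astrid as recipient and on Tuesday as setting. Fact (1) matches that background with thing = the diagram — refutes (ii).

8, 1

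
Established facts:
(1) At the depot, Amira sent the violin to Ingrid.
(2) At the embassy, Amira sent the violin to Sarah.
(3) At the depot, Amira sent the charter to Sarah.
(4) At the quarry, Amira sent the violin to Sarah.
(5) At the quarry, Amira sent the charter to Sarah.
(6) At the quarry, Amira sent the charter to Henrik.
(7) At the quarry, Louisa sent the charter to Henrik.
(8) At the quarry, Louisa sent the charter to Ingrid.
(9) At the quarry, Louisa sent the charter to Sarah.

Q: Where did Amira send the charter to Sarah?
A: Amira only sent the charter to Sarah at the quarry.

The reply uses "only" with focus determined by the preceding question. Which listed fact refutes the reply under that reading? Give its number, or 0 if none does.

3

Answering "Where did ...?" puts focus on the setting — here, "at the quarry".
"Only" then excludes alternative settings while the background — agent = Amira, thing = the charter, recipient = Sarah — is held fixed.
Fact (3) shares the background with a different setting (at the depot) — counterexample.
(Fact (6) would refute a reading with focus on the recipient — but that is not what the question asks.)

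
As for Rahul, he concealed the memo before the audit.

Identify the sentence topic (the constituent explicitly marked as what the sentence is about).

The construction explicitly marks "Rahul" as what the sentence is about — the topic.
The remainder of the clause is the comment (what is said about the topic).

Rahul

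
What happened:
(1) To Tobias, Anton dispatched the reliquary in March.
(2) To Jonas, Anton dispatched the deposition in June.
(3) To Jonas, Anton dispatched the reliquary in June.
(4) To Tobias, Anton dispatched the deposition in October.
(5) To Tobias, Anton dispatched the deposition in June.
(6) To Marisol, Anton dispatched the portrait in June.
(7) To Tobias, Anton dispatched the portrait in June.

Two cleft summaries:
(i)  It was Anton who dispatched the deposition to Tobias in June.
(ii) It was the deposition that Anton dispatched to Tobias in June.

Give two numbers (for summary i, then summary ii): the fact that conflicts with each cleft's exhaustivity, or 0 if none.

Summary (i) focuses "Anton" (the agent); background the deposition as thing and Tobias as recipient and in June as setting. No fact matches that background with a different agent, so 0.
Summary (ii) focuses "the deposition" (the thing); background Anton as agent and Tobias as recipient and in June as setting. Fact (7) matches that background with thing = the portrait — refutes (ii).

0, 7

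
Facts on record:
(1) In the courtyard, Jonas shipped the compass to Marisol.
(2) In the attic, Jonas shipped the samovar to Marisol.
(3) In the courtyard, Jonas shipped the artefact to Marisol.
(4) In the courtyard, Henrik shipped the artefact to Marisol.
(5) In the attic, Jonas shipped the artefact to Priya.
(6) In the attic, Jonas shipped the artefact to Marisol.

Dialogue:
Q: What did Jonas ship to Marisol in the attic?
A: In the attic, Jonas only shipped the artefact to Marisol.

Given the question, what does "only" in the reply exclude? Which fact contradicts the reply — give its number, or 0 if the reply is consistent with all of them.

2

The question "What did ...?" targets the thing, so in the reply the focus falls on "the artefact".
So "only" ranges over things; the rest (Jonas as agent and Marisol as recipient and in the attic as setting) is presupposed.
Fact (2) keeps Jonas as agent and Marisol as recipient and in the attic as setting but has thing = the samovar; that refutes the reply.
(Fact (5) would refute a reading with focus on the recipient — but that is not what the question asks.)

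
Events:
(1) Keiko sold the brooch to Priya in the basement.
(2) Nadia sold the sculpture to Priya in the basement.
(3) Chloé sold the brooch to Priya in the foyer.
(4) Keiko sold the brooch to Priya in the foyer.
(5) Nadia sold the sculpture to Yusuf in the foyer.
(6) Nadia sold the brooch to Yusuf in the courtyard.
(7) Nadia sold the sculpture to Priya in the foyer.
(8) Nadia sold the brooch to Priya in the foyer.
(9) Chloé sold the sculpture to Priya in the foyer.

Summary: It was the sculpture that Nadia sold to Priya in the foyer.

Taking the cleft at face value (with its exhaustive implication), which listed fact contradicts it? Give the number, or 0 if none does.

Focus of the cleft: "the sculpture" (the thing). Presupposed background: same agent, recipient, setting (Nadia / Priya / in the foyer).
The exhaustive reading says no other thing fits that background.
But fact (8) also has same agent, recipient, setting (Nadia / Priya / in the foyer), with thing = the brooch — so the exhaustive reading fails.

8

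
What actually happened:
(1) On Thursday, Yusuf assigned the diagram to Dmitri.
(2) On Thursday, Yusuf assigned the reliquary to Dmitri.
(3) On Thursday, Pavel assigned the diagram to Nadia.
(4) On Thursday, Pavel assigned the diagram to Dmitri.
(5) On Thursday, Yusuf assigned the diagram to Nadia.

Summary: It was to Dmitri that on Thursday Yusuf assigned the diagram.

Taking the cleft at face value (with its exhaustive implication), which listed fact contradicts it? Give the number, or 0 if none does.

Focus of the cleft: "Dmitri" (the recipient). Presupposed background: same agent, thing, setting (Yusuf / the diagram / on Thursday).
The exhaustive reading says no other recipient fits that background.
Fact (5) shares the background but with recipient = Nadia; exhaustivity is violated.

5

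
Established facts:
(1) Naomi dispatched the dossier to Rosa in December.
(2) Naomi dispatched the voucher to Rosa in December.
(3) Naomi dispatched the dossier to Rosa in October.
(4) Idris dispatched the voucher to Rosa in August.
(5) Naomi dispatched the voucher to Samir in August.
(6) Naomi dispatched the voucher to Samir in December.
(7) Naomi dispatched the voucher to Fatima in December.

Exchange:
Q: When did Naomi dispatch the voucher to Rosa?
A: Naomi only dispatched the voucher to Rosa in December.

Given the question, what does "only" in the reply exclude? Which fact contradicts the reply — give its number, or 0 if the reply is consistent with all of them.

0

The question "When did ...?" targets the setting, so in the reply the focus falls on "in December".
So "only" ranges over settings; the rest (same agent, thing, recipient (Naomi / the voucher / Rosa)) is presupposed.
No listed fact shares that background with another setting. Nothing contradicts the reply.
(Fact (1) would refute a reading with focus on the thing — but that is not what the question asks.)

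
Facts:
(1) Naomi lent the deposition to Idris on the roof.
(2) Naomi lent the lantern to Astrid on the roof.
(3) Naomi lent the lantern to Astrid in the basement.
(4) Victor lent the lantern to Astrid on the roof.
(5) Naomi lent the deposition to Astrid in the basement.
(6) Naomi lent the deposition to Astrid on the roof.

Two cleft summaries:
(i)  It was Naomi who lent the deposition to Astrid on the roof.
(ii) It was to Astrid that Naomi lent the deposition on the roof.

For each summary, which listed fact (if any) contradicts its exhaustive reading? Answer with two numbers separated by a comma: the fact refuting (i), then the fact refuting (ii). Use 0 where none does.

Summary (i) focuses "Naomi" (the agent); background the deposition as thing and Astrid as recipient and on the roof as setting. No fact matches that background with a different agent, so 0.
Summary (ii) focuses "Astrid" (the recipient); background Naomi as agent and the deposition as thing and on the roof as setting. Fact (1) matches that background with recipient = Idris — refutes (ii).

0, 1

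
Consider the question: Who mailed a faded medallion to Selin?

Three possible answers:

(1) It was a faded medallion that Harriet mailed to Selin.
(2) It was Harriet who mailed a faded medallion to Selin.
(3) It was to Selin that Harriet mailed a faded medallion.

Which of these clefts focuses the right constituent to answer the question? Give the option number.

2

The question word "who" targets the subject (agent).
Option (1) clefts "a faded medallion" — the direct object, not what was asked.
Option (2) clefts "Harriet" — that matches what the question asks about.
Option (3) clefts "to Selin" — the recipient, not what was asked.
So the congruent reply is (2).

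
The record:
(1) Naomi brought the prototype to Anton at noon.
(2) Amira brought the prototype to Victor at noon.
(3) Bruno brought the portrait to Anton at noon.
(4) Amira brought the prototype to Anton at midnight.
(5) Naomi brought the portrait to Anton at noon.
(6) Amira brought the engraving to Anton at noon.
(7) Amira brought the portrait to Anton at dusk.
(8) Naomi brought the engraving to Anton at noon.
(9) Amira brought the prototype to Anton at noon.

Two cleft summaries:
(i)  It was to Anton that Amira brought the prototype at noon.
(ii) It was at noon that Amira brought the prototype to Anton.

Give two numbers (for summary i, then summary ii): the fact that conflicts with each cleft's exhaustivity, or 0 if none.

(i): focus "Anton". Looking for same agent, thing, setting (Amira / the prototype / at noon) with some other recipient — fact (2) has Victor there. Refuted.
(ii): focus "at noon". Looking for same agent, thing, recipient (Amira / the prototype / Anton) with some other setting — fact (4) has at midnight there. Refuted.

2, 4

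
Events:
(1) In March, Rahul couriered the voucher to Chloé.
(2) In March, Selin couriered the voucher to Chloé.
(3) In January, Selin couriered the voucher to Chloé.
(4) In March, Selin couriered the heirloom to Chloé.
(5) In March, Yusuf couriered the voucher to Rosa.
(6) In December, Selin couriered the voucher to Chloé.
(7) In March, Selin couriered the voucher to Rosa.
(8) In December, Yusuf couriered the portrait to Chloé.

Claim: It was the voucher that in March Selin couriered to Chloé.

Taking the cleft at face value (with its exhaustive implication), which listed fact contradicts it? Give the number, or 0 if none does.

The cleft puts "the voucher" in focus and presupposes the open proposition with same agent, recipient, setting (Selin / Chloé / in March).
The exhaustive reading says no other thing fits that background.
But fact (4) also has same agent, recipient, setting (Selin / Chloé / in March), with thing = the heirloom — so the exhaustive reading fails.

4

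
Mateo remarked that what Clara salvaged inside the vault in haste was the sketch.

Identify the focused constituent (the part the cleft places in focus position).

the sketch

In a pseudo-cleft "What ... was X", the post-copular constituent X is the focus.
Here the focus is "the sketch". The backgrounded (presupposed) material includes "Clara", "inside the vault" and "in haste".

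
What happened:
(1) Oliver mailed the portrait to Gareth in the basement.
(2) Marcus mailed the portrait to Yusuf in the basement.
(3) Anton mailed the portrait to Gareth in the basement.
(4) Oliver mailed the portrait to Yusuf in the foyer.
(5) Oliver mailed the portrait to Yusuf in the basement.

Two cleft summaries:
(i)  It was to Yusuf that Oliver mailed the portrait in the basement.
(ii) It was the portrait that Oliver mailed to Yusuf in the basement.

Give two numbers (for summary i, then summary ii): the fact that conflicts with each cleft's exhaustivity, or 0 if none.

1, 0

Summary (i) focuses "Yusuf" (the recipient); background agent = Oliver, thing = the portrait, setting = in the basement. Fact (1) matches that background with recipient = Gareth — refutes (i).
Summary (ii) focuses "the portrait" (the thing); background agent = Oliver, recipient = Yusuf, setting = in the basement. No fact matches that background with a different thing, so 0.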